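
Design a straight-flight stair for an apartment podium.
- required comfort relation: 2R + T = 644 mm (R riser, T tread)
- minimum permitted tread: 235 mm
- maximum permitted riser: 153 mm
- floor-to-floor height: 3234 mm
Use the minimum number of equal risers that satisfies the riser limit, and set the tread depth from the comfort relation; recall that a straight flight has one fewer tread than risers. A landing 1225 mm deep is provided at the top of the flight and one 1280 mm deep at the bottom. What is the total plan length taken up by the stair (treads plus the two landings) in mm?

3234 / 153 = 21.137 → round up to 22 risers.
Each riser is 3234/22 = 147 mm (≤ 153 mm).
Tread T = 644 − 2 × 147 = 350 mm (≥ 235 mm).
22 risers give 21 treads; going = 21 × 350 = 7350 mm.
Enclosure = 7350 + 1225 + 1280 = 9855 mm.

9855 mm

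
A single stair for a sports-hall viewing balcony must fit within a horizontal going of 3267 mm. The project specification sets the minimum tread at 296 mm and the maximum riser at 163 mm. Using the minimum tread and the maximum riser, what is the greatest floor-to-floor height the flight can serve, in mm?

1956 mm

Treads that fit: ⌊3267 / 296⌋ = 11.
Risers = treads + 1 = 12.
Maximum height = 12 × 163 = 1956 mm.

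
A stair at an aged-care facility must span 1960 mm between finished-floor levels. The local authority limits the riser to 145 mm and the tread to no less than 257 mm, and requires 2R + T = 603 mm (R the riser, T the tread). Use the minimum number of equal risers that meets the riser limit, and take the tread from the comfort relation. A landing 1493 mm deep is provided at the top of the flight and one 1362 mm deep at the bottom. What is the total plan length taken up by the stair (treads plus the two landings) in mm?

At most 145 each: 1960/145 = 13.52, giving 14 risers.
R = 1960 ÷ 14 = 140 mm.
From 2R + T = 603: T = 603 − 280 = 323 mm.
Going = (14 − 1) × 323 = 4199 mm.
Add landings: 4199 + 1493 + 1362 = 7054 mm.

7054 mm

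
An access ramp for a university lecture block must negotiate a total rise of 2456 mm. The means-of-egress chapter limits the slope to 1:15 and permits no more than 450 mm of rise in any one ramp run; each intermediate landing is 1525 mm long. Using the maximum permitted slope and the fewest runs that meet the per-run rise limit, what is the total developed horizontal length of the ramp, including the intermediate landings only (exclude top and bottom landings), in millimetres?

At most 450 each: 2456/450 = 5.46, giving 6 ramp runs. That means 5 intermediate landings.
Ramp run (horizontal) at 1:15: 2456 × 15 = 36840 mm.
5 intermediate landings contribute 5 × 1525 = 7625 mm.
Developed length = 36840 + 7625 = 44465 mm.

44465 mm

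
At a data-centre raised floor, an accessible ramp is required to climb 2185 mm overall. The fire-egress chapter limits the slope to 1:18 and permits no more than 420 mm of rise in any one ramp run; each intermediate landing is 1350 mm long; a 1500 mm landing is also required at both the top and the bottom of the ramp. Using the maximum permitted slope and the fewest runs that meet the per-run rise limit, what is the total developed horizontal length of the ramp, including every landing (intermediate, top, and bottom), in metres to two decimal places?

49.08 m

2185 / 420 = 5.202 → round up to 6 ramp runs. That means 5 intermediate landings.
Horizontal run for 2185 mm of rise at 1:18 is 2185 × 18 = 39330 mm.
Intermediate landings: 5 × 1350 = 6750 mm.
Top and bottom landings: 2 × 1500 = 3000 mm.
Total = 39330 + 6750 + 3000 = 49080 mm.
= 49.08 m.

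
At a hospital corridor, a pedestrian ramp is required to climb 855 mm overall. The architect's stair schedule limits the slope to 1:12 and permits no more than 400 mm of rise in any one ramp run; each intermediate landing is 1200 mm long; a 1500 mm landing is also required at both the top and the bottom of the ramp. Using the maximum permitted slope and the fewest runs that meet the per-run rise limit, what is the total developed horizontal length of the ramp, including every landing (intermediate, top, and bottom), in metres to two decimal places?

At most 400 each: 855/400 = 2.14, giving 3 ramp runs. That means 2 intermediate landings.
Ramp run (horizontal) at 1:12: 855 × 12 = 10260 mm.
2 intermediate landings contribute 2 × 1200 = 2400 mm.
Top and bottom landings: 2 × 1500 = 3000 mm.
Total = 10260 + 2400 + 3000 = 15660 mm.
= 15.66 m.

15.66 m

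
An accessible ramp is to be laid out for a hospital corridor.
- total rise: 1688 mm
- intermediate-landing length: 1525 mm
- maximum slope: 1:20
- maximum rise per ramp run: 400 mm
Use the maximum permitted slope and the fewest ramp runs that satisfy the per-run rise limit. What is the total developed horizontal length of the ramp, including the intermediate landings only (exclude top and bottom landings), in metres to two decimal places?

39.86 m

1688 / 400 = 4.220 → round up to 5 ramp runs. That means 4 intermediate landings.
Horizontal run for 1688 mm of rise at 1:20 is 1688 × 20 = 33760 mm.
Intermediate landings: 4 × 1525 = 6100 mm.
Developed length = 33760 + 6100 = 39860 mm.
= 39.86 m.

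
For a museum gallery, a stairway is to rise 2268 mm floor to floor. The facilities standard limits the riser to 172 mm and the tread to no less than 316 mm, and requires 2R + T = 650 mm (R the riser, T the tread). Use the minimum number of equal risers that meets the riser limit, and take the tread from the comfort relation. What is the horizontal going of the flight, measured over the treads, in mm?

At most 172 each: 2268/172 = 13.19, giving 14 risers.
R = 2268 ÷ 14 = 162 mm.
Tread T = 650 − 2 × 162 = 326 mm (≥ 316 mm).
14 risers give 13 treads; going = 13 × 326 = 4238 mm.

4238 mm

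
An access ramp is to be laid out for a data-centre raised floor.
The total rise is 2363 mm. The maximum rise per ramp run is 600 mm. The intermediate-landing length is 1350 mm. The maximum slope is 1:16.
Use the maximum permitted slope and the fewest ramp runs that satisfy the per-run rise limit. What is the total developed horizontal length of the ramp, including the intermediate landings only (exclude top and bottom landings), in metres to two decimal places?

41.86 m

2363 / 600 = 3.938 → round up to 4 ramp runs. That means 3 intermediate landings.
Ramp run (horizontal) at 1:16: 2363 × 16 = 37808 mm.
3 intermediate landings contribute 3 × 1350 = 4050 mm.
Developed length = 37808 + 4050 = 41858 mm.
= 41.86 m.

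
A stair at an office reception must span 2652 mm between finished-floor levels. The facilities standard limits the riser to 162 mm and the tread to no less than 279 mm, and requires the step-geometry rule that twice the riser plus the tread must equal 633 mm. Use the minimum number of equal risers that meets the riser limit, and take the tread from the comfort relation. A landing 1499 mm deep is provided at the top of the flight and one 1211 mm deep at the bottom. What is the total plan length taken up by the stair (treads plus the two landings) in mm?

7846 mm

⌈2652/162⌉ = 17 risers.
R = 2652 ÷ 17 = 156 mm.
T = 633 − 2·156 = 321 mm, which satisfies the 279 mm minimum.
17 risers give 16 treads; going = 16 × 321 = 5136 mm.
Add landings: 5136 + 1499 + 1211 = 7846 mm.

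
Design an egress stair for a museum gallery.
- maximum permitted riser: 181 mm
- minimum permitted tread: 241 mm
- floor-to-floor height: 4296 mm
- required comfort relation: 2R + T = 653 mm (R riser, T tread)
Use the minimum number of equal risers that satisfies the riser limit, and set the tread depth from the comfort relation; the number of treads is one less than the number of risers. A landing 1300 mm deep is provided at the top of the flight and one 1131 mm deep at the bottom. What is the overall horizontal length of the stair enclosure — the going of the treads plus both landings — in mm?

4296 / 181 = 23.73, so 24 risers are needed.
Each riser is 4296/24 = 179 mm (≤ 181 mm).
From 2R + T = 653: T = 653 − 358 = 295 mm.
Treads = 24 − 1 = 23; going = 23 × 295 = 6785 mm.
Add landings: 6785 + 1300 + 1131 = 9216 mm.

9216 mm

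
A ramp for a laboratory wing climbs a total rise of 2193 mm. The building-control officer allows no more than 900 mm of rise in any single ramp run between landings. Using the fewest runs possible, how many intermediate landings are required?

2 intermediate landings

At most 900 each: 2193/900 = 2.44, giving 3 ramp runs.
3 runs are separated by 2 intermediate landings.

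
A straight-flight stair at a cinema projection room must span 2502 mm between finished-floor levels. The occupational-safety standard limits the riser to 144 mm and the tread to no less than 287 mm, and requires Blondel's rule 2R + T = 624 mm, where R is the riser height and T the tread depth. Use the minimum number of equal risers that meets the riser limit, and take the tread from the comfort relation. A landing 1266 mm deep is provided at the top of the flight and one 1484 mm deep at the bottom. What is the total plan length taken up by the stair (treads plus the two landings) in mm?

8632 mm

At most 144 each: 2502/144 = 17.38, giving 18 risers.
Each riser is 2502/18 = 139 mm (≤ 144 mm).
T = 624 − 2·139 = 346 mm, which satisfies the 287 mm minimum.
Treads = 18 − 1 = 17; going = 17 × 346 = 5882 mm.
Enclosure = 5882 + 1266 + 1484 = 8632 mm.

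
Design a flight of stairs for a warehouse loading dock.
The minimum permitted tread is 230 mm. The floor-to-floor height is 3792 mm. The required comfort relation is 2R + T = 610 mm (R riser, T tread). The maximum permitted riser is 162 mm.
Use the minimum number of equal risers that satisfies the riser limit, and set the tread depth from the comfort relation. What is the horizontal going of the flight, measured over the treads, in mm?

6762 mm

⌈3792/162⌉ = 24 risers.
R = 3792 ÷ 24 = 158 mm.
T = 610 − 2·158 = 294 mm, which satisfies the 230 mm minimum.
24 risers give 23 treads; going = 23 × 294 = 6762 mm.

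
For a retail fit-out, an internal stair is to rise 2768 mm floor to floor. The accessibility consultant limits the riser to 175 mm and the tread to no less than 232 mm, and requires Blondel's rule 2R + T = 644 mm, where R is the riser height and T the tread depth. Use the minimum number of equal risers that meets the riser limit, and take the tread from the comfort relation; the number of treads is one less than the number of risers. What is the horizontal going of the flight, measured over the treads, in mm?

4470 mm

At most 175 each: 2768/175 = 15.82, giving 16 risers.
Riser R = 2768 / 16 = 173 mm, within the 175 mm limit.
Tread T = 644 − 2 × 173 = 298 mm (≥ 232 mm).
Going = (16 − 1) × 298 = 4470 mm.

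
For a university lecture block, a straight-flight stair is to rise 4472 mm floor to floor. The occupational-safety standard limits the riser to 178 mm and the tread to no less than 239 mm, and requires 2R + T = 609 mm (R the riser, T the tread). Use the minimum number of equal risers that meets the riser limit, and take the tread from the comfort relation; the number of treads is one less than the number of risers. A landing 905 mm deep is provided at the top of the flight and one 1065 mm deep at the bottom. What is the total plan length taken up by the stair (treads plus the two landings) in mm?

8595 mm

At most 178 each: 4472/178 = 25.12, giving 26 risers.
Riser R = 4472 / 26 = 172 mm, within the 178 mm limit.
T = 609 − 2·172 = 265 mm, which satisfies the 239 mm minimum.
Treads = 26 − 1 = 25; going = 25 × 265 = 6625 mm.
Add landings: 6625 + 905 + 1065 = 8595 mm.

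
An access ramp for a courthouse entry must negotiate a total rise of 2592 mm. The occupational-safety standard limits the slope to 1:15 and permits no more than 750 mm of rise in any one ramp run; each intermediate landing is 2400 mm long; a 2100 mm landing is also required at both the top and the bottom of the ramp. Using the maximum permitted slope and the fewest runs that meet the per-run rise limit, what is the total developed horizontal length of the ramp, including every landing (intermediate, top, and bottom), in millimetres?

2592 / 750 = 3.456 → round up to 4 ramp runs. That means 3 intermediate landings.
Ramp run (horizontal) at 1:15: 2592 × 15 = 38880 mm.
3 intermediate landings contribute 3 × 2400 = 7200 mm.
Top and bottom landings: 2 × 2100 = 4200 mm.
Total = 38880 + 7200 + 4200 = 50280 mm.

50280 mm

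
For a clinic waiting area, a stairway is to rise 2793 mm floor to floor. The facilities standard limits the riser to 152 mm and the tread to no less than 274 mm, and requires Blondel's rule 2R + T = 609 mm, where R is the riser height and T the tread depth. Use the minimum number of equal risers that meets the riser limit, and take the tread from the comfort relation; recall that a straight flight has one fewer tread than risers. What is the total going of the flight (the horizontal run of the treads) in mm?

5670 mm

2793 / 152 = 18.375 → round up to 19 risers.
Each riser is 2793/19 = 147 mm (≤ 152 mm).
Tread T = 609 − 2 × 147 = 315 mm (≥ 274 mm).
Treads = 19 − 1 = 18; going = 18 × 315 = 5670 mm.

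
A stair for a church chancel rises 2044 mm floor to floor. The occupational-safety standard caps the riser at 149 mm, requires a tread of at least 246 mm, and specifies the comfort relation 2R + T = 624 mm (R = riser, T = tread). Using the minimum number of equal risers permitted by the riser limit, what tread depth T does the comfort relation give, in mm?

332 mm

2044 / 149 = 13.718 → round up to 14 risers.
R = 2044 ÷ 14 = 146 mm.
From 2R + T = 624: T = 624 − 292 = 332 mm.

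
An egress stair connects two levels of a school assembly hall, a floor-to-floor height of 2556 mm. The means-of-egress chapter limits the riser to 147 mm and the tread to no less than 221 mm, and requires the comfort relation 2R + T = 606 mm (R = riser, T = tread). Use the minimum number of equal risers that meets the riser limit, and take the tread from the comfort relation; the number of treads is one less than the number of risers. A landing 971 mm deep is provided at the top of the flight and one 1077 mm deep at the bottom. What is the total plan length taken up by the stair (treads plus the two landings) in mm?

7522 mm

2556 / 147 = 17.39, so 18 risers are needed.
R = 2556 ÷ 18 = 142 mm.
Tread T = 606 − 2 × 142 = 322 mm (≥ 221 mm).
18 risers give 17 treads; going = 17 × 322 = 5474 mm.
Enclosure = 5474 + 971 + 1077 = 7522 mm.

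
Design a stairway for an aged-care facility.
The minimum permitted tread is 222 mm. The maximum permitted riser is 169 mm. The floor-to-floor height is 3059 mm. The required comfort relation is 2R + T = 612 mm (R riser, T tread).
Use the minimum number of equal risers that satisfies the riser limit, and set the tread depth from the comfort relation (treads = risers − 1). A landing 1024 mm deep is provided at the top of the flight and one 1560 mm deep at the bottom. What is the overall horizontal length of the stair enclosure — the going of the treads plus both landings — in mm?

7804 mm

At most 169 each: 3059/169 = 18.10, giving 19 risers.
Each riser is 3059/19 = 161 mm (≤ 169 mm).
T = 612 − 2·161 = 290 mm, which satisfies the 222 mm minimum.
Treads = 19 − 1 = 18; going = 18 × 290 = 5220 mm.
Add landings: 5220 + 1024 + 1560 = 7804 mm.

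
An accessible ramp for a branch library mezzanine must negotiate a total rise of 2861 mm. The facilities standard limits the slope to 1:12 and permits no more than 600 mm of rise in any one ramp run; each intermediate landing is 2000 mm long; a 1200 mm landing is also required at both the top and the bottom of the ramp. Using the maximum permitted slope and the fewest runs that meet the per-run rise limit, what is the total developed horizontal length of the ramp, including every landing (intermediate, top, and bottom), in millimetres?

44732 mm

⌈2861/600⌉ = 5 ramp runs. That means 4 intermediate landings.
Horizontal run for 2861 mm of rise at 1:12 is 2861 × 12 = 34332 mm.
Intermediate landings: 4 × 2000 = 8000 mm.
Top and bottom landings: 2 × 1200 = 2400 mm.
Total = 34332 + 8000 + 2400 = 44732 mm.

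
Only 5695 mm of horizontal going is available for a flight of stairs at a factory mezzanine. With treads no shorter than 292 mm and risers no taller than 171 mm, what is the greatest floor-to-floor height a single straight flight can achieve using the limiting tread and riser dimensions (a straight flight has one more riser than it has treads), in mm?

5695 / 292 = 19.50, so 19 treads fit.
Risers = treads + 1 = 20.
Maximum height = 20 × 171 = 3420 mm.

3420 mm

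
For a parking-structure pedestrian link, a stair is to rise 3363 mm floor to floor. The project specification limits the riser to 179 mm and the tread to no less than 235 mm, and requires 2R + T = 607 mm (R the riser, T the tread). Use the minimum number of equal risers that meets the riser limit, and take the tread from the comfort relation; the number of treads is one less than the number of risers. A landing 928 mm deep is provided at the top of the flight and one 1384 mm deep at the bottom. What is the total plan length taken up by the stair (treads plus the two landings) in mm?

At most 179 each: 3363/179 = 18.79, giving 19 risers.
Each riser is 3363/19 = 177 mm (≤ 179 mm).
From 2R + T = 607: T = 607 − 354 = 253 mm.
19 risers give 18 treads; going = 18 × 253 = 4554 mm.
Add landings: 4554 + 928 + 1384 = 6866 mm.

6866 mm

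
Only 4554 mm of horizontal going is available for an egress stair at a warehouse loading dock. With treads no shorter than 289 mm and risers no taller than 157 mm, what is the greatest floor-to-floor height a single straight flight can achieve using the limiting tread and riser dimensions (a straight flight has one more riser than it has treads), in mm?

4554 / 289 = 15.76, so 15 treads fit.
Risers = treads + 1 = 16.
Maximum height = 16 × 157 = 2512 mm.

2512 mm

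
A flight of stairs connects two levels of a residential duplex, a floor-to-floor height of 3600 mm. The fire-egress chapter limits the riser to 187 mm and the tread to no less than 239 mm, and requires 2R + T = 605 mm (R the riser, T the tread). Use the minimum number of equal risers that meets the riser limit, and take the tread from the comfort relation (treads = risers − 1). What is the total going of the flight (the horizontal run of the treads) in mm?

4655 mm

⌈3600/187⌉ = 20 risers.
Each riser is 3600/20 = 180 mm (≤ 187 mm).
From 2R + T = 605: T = 605 − 360 = 245 mm.
20 risers give 19 treads; going = 19 × 245 = 4655 mm.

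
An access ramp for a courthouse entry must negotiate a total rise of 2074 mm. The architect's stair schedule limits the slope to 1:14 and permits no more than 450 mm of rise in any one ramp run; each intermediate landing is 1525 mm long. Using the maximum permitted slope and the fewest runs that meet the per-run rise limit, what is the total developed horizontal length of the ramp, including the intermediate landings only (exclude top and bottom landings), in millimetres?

At most 450 each: 2074/450 = 4.61, giving 5 ramp runs. That means 4 intermediate landings.
Horizontal run for 2074 mm of rise at 1:14 is 2074 × 14 = 29036 mm.
4 intermediate landings contribute 4 × 1525 = 6100 mm.
Total developed length = 29036 + 6100 = 35136 mm.

35136 mm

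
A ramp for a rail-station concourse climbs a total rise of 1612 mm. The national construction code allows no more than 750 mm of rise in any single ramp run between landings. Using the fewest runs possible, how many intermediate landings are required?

At most 750 each: 1612/750 = 2.15, giving 3 ramp runs.
3 runs are separated by 2 intermediate landings.

2 intermediate landings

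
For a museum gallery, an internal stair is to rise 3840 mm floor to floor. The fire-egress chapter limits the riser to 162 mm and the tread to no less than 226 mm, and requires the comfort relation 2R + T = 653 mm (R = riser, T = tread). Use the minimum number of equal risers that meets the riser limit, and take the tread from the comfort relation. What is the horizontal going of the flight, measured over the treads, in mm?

7659 mm

3840 / 162 = 23.70, so 24 risers are needed.
Riser R = 3840 / 24 = 160 mm, within the 162 mm limit.
T = 653 − 2·160 = 333 mm, which satisfies the 226 mm minimum.
Treads = 24 − 1 = 23; going = 23 × 333 = 7659 mm.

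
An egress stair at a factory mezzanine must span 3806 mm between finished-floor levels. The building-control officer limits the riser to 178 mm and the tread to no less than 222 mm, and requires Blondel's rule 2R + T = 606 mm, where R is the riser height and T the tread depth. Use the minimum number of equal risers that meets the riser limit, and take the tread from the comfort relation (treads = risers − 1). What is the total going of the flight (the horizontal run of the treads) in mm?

3806 / 178 = 21.382 → round up to 22 risers.
Riser R = 3806 / 22 = 173 mm, within the 178 mm limit.
T = 606 − 2·173 = 260 mm, which satisfies the 222 mm minimum.
22 risers give 21 treads; going = 21 × 260 = 5460 mm.

5460 mm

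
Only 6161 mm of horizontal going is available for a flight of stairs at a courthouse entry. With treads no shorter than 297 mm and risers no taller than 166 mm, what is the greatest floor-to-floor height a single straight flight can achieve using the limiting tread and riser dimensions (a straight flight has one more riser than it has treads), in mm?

6161 / 297 = 20.74, so 20 treads fit.
Risers = treads + 1 = 21.
Maximum height = 21 × 166 = 3486 mm.

3486 mm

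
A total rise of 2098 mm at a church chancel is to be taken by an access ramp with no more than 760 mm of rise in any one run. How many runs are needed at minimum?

3 runs

2098 / 760 = 2.76, so 3 ramp runs are needed.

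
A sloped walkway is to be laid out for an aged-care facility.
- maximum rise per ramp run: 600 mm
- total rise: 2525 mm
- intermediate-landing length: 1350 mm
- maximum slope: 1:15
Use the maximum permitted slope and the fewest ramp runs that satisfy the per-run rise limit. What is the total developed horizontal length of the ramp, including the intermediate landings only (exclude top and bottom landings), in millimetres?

43275 mm

2525 / 600 = 4.21, so 5 ramp runs are needed. That means 4 intermediate landings.
Horizontal run for 2525 mm of rise at 1:15 is 2525 × 15 = 37875 mm.
Intermediate landings: 4 × 1350 = 5400 mm.
Developed length = 37875 + 5400 = 43275 mm.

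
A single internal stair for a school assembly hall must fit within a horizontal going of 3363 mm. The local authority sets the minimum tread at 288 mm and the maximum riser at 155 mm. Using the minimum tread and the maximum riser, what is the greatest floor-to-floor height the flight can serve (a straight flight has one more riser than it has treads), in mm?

Treads that fit: ⌊3363 / 288⌋ = 11.
Risers = treads + 1 = 12.
Maximum height = 12 × 155 = 1860 mm.

1860 mm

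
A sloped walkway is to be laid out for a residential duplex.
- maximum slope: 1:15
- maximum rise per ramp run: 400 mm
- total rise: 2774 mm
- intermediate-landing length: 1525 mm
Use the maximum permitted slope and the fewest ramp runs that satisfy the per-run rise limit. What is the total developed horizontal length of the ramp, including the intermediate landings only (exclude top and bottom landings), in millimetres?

50760 mm

2774 / 400 = 6.93, so 7 ramp runs are needed. That means 6 intermediate landings.
Horizontal run for 2774 mm of rise at 1:15 is 2774 × 15 = 41610 mm.
6 intermediate landings contribute 6 × 1525 = 9150 mm.
Developed length = 41610 + 9150 = 50760 mm.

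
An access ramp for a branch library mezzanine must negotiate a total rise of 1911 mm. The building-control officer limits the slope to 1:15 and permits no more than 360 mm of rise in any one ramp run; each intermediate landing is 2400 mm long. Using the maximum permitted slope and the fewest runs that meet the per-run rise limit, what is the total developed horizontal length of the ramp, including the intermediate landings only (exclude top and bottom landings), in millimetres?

40665 mm

1911 / 360 = 5.308 → round up to 6 ramp runs. That means 5 intermediate landings.
Ramp run (horizontal) at 1:15: 1911 × 15 = 28665 mm.
Intermediate landings: 5 × 2400 = 12000 mm.
Total developed length = 28665 + 12000 = 40665 mm.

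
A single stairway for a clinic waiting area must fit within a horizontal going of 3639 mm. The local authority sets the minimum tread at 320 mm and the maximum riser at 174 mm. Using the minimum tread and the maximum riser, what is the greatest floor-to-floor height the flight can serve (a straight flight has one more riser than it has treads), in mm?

Treads that fit: ⌊3639 / 320⌋ = 11.
Risers = treads + 1 = 12.
Maximum height = 12 × 174 = 2088 mm.

2088 mm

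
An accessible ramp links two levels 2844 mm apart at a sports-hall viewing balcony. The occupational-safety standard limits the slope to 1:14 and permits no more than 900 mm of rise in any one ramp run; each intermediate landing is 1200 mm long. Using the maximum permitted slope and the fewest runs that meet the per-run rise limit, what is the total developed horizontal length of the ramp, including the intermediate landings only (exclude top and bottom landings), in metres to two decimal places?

2844 / 900 = 3.16, so 4 ramp runs are needed. That means 3 intermediate landings.
Ramp run (horizontal) at 1:14: 2844 × 14 = 39816 mm.
3 intermediate landings contribute 3 × 1200 = 3600 mm.
Total developed length = 39816 + 3600 = 43416 mm.
= 43.42 m.

43.42 m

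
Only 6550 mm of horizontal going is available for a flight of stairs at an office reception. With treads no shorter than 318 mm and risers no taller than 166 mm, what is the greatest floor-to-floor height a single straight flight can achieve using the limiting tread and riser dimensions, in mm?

3486 mm

Treads that fit: ⌊6550 / 318⌋ = 20.
Risers = treads + 1 = 21.
Maximum height = 21 × 166 = 3486 mm.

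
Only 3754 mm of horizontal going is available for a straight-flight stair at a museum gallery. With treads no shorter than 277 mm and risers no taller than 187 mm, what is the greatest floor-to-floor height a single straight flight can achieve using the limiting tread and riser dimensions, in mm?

2618 mm

Treads that fit: ⌊3754 / 277⌋ = 13.
Risers = treads + 1 = 14.
Maximum height = 14 × 187 = 2618 mm.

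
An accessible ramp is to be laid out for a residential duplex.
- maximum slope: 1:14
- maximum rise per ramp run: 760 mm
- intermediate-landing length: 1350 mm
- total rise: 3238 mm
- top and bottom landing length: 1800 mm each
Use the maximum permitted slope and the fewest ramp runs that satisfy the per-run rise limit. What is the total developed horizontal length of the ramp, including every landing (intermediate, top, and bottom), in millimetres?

At most 760 each: 3238/760 = 4.26, giving 5 ramp runs. That means 4 intermediate landings.
Horizontal run for 3238 mm of rise at 1:14 is 3238 × 14 = 45332 mm.
Intermediate landings: 4 × 1350 = 5400 mm.
Top and bottom landings: 2 × 1800 = 3600 mm.
Total = 45332 + 5400 + 3600 = 54332 mm.

54332 mm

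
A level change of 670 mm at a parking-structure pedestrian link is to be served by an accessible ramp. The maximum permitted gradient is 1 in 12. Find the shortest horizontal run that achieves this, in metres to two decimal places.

8.04 m

Run = rise × 12 = 670 × 12 = 8040 mm.
8040 mm = 8.04 m.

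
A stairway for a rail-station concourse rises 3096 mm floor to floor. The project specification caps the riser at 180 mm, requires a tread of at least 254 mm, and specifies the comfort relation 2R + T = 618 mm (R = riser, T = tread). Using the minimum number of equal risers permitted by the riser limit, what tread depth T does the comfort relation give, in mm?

274 mm

At most 180 each: 3096/180 = 17.20, giving 18 risers.
Riser R = 3096 / 18 = 172 mm, within the 180 mm limit.
From 2R + T = 618: T = 618 − 344 = 274 mm.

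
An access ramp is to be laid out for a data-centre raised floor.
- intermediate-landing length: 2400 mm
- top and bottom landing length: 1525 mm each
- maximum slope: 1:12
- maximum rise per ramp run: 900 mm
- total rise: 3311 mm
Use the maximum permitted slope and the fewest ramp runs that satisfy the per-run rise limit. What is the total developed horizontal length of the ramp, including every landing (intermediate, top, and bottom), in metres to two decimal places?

⌈3311/900⌉ = 4 ramp runs. That means 3 intermediate landings.
Horizontal run for 3311 mm of rise at 1:12 is 3311 × 12 = 39732 mm.
Intermediate landings: 3 × 2400 = 7200 mm.
Top and bottom landings: 2 × 1525 = 3050 mm.
Total = 39732 + 7200 + 3050 = 49982 mm.
= 49.98 m.

49.98 m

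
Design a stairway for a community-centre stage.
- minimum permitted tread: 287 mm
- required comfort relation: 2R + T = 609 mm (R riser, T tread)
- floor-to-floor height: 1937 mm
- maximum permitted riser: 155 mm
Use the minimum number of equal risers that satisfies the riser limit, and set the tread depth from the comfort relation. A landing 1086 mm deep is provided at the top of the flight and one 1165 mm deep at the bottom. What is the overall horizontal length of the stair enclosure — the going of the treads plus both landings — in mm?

1937 / 155 = 12.50, so 13 risers are needed.
R = 1937 ÷ 13 = 149 mm.
From 2R + T = 609: T = 609 − 298 = 311 mm.
Treads = 13 − 1 = 12; going = 12 × 311 = 3732 mm.
Enclosure = 3732 + 1086 + 1165 = 5983 mm.

5983 mm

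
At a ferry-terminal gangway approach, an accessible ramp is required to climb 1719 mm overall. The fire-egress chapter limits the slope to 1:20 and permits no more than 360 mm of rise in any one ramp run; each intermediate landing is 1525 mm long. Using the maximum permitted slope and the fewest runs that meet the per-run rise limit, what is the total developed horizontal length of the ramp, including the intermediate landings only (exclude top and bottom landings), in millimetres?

40480 mm

1719 / 360 = 4.78, so 5 ramp runs are needed. That means 4 intermediate landings.
Ramp run (horizontal) at 1:20: 1719 × 20 = 34380 mm.
Intermediate landings: 4 × 1525 = 6100 mm.
Total developed length = 34380 + 6100 = 40480 mm.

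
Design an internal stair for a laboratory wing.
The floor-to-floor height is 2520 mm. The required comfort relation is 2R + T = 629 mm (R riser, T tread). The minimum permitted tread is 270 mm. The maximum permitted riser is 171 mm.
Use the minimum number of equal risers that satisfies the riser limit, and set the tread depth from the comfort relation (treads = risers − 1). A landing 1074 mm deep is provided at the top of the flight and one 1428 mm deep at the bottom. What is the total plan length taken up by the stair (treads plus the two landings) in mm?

6604 mm

At most 171 each: 2520/171 = 14.74, giving 15 risers.
R = 2520 ÷ 15 = 168 mm.
Tread T = 629 − 2 × 168 = 293 mm (≥ 270 mm).
Treads = 15 − 1 = 14; going = 14 × 293 = 4102 mm.
Add landings: 4102 + 1074 + 1428 = 6604 mm.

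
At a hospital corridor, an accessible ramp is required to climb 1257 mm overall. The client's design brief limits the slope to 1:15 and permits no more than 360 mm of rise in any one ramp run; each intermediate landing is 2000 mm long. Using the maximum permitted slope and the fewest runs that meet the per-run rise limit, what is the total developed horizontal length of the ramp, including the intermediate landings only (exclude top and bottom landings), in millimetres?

1257 / 360 = 3.49, so 4 ramp runs are needed. That means 3 intermediate landings.
Ramp run (horizontal) at 1:15: 1257 × 15 = 18855 mm.
Intermediate landings: 3 × 2000 = 6000 mm.
Total developed length = 18855 + 6000 = 24855 mm.

24855 mm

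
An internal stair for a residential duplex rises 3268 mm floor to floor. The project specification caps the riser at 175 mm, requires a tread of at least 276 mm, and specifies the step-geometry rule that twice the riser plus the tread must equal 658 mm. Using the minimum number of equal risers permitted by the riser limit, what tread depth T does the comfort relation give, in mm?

314 mm

3268 / 175 = 18.67, so 19 risers are needed.
Riser R = 3268 / 19 = 172 mm, within the 175 mm limit.
From 2R + T = 658: T = 658 − 344 = 314 mm.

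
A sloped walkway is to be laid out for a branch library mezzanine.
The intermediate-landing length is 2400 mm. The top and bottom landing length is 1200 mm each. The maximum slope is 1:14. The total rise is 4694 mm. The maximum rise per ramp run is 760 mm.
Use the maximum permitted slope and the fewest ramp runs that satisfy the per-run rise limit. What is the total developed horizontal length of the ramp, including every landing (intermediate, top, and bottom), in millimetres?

82516 mm

4694 / 760 = 6.18, so 7 ramp runs are needed. That means 6 intermediate landings.
Horizontal run for 4694 mm of rise at 1:14 is 4694 × 14 = 65716 mm.
Intermediate landings: 6 × 2400 = 14400 mm.
Top and bottom landings: 2 × 1200 = 2400 mm.
Total = 65716 + 14400 + 2400 = 82516 mm.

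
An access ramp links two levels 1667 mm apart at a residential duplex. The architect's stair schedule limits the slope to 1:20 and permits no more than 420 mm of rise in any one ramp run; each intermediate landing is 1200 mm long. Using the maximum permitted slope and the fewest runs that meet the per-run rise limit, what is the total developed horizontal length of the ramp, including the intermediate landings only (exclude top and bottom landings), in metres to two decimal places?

1667 / 420 = 3.969 → round up to 4 ramp runs. That means 3 intermediate landings.
Ramp run (horizontal) at 1:20: 1667 × 20 = 33340 mm.
Intermediate landings: 3 × 1200 = 3600 mm.
Total developed length = 33340 + 3600 = 36940 mm.
= 36.94 m.

36.94 m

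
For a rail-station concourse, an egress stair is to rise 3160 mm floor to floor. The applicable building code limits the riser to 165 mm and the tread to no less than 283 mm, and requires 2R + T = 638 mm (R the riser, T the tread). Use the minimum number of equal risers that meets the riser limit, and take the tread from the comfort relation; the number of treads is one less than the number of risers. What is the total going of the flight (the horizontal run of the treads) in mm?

6118 mm

3160 / 165 = 19.15, so 20 risers are needed.
Riser R = 3160 / 20 = 158 mm, within the 165 mm limit.
Tread T = 638 − 2 × 158 = 322 mm (≥ 283 mm).
20 risers give 19 treads; going = 19 × 322 = 6118 mm.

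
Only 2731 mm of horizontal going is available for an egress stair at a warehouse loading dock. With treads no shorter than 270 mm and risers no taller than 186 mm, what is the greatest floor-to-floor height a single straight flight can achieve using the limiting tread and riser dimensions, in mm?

Treads that fit: ⌊2731 / 270⌋ = 10.
Risers = treads + 1 = 11.
Maximum height = 11 × 186 = 2046 mm.

2046 mm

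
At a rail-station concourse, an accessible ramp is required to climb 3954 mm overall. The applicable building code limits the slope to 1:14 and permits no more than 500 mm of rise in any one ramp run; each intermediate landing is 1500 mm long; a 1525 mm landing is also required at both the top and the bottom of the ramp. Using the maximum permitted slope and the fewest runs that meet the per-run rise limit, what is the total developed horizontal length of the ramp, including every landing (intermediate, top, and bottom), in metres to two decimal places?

68.91 m

⌈3954/500⌉ = 8 ramp runs. That means 7 intermediate landings.
Ramp run (horizontal) at 1:14: 3954 × 14 = 55356 mm.
7 intermediate landings contribute 7 × 1500 = 10500 mm.
Top and bottom landings: 2 × 1525 = 3050 mm.
Total = 55356 + 10500 + 3050 = 68906 mm.
= 68.91 m.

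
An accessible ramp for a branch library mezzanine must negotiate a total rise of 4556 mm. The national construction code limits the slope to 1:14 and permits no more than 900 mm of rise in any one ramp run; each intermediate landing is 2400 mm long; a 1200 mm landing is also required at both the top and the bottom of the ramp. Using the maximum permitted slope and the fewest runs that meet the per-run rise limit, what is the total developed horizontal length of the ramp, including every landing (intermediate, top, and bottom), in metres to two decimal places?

78.18 m

At most 900 each: 4556/900 = 5.06, giving 6 ramp runs. That means 5 intermediate landings.
Horizontal run for 4556 mm of rise at 1:14 is 4556 × 14 = 63784 mm.
Intermediate landings: 5 × 2400 = 12000 mm.
Top and bottom landings: 2 × 1200 = 2400 mm.
Total = 63784 + 12000 + 2400 = 78184 mm.
= 78.18 m.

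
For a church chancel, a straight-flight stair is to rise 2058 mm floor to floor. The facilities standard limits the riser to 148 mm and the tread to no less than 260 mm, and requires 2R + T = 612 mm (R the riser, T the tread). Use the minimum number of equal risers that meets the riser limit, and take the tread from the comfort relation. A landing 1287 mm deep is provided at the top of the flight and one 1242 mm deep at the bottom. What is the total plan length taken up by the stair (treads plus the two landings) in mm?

2058 / 148 = 13.905 → round up to 14 risers.
R = 2058 ÷ 14 = 147 mm.
T = 612 − 2·147 = 318 mm, which satisfies the 260 mm minimum.
Treads = 14 − 1 = 13; going = 13 × 318 = 4134 mm.
Enclosure = 4134 + 1287 + 1242 = 6663 mm.

6663 mm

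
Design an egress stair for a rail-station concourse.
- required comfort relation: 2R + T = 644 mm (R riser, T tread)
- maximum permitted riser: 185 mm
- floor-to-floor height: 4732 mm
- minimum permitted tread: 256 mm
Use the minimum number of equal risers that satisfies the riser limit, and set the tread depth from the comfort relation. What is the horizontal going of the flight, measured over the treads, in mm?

4732 / 185 = 25.578 → round up to 26 risers.
Riser R = 4732 / 26 = 182 mm, within the 185 mm limit.
T = 644 − 2·182 = 280 mm, which satisfies the 256 mm minimum.
Going = (26 − 1) × 280 = 7000 mm.

7000 mm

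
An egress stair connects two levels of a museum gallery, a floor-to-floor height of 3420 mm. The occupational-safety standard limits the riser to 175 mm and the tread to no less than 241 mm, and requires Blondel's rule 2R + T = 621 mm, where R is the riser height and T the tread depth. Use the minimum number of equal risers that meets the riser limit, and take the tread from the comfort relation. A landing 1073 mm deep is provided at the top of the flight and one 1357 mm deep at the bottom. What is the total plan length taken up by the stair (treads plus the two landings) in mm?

7731 mm

At most 175 each: 3420/175 = 19.54, giving 20 risers.
Riser R = 3420 / 20 = 171 mm, within the 175 mm limit.
T = 621 − 2·171 = 279 mm, which satisfies the 241 mm minimum.
Going = (20 − 1) × 279 = 5301 mm.
Enclosure = 5301 + 1073 + 1357 = 7731 mm.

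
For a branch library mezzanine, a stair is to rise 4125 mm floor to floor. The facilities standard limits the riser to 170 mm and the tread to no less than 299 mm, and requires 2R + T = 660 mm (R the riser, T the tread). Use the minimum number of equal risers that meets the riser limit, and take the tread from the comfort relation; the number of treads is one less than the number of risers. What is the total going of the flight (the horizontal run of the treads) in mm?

4125 / 170 = 24.265 → round up to 25 risers.
R = 4125 ÷ 25 = 165 mm.
From 2R + T = 660: T = 660 − 330 = 330 mm.
Going = (25 − 1) × 330 = 7920 mm.

7920 mm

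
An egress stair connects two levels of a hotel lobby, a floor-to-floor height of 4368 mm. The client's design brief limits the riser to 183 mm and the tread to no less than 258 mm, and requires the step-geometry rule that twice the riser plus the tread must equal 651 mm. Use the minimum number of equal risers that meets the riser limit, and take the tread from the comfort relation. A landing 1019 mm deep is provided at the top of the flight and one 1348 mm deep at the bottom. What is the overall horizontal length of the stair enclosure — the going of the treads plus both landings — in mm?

4368 / 183 = 23.87, so 24 risers are needed.
Each riser is 4368/24 = 182 mm (≤ 183 mm).
Tread T = 651 − 2 × 182 = 287 mm (≥ 258 mm).
24 risers give 23 treads; going = 23 × 287 = 6601 mm.
Enclosure = 6601 + 1019 + 1348 = 8968 mm.

8968 mm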